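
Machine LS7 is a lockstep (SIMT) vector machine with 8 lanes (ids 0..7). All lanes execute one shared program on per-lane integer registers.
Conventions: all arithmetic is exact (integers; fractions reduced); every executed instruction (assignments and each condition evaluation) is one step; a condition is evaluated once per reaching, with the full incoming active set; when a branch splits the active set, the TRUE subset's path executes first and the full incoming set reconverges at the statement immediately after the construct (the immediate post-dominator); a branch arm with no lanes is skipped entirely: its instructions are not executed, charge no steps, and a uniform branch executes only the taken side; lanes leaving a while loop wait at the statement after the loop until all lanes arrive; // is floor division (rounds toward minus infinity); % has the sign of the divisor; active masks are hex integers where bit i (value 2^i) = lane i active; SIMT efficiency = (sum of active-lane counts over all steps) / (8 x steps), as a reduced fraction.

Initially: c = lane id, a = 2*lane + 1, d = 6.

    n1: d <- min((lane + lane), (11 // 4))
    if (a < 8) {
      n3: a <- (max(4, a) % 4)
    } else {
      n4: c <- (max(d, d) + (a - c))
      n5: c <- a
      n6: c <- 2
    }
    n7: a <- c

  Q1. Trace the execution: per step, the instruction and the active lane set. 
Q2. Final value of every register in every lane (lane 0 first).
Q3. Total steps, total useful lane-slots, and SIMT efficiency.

step 0: d <- min((lane + lane), (11 // 4)) 0xff
step 1: eval (a < 8)                 0xff
step 2: a <- (max(4, a) % 4)         0x0f
step 3: c <- (max(d, d) + (a - c))   0xf0
step 4: c <- a                       0xf0
step 5: c <- 2                       0xf0
step 6: a <- c                       0xff

Answer: 7 steps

c: 0,1,2,3,2,2,2,2
a: 0,1,2,3,2,2,2,2
d: 0,2,2,2,2,2,2,2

steps = 7; useful = 40; efficiency = 40/56 = 5/7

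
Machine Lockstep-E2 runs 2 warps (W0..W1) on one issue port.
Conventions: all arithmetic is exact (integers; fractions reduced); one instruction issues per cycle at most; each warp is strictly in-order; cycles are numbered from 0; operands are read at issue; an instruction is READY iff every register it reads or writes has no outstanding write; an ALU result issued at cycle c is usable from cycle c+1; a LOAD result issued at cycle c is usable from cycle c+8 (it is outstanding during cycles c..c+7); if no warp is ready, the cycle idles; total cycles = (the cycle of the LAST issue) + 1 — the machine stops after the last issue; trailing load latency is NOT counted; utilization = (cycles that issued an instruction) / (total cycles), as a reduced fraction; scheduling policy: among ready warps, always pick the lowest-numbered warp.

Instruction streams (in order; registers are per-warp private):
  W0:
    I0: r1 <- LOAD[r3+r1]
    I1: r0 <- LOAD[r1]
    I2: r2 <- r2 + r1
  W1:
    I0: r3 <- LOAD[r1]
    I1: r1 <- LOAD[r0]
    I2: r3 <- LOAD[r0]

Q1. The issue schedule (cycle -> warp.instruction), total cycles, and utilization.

cycle 0: W0.I0
cycle 1: W1.I0
cycle 2: W1.I1
cycle 3: idle
cycle 4: idle
cycle 5: idle
cycle 6: idle
cycle 7: idle
cycle 8: W0.I1
cycle 9: W0.I2
cycle 10: W1.I2

Answer: 11 cycles, utilization 6/11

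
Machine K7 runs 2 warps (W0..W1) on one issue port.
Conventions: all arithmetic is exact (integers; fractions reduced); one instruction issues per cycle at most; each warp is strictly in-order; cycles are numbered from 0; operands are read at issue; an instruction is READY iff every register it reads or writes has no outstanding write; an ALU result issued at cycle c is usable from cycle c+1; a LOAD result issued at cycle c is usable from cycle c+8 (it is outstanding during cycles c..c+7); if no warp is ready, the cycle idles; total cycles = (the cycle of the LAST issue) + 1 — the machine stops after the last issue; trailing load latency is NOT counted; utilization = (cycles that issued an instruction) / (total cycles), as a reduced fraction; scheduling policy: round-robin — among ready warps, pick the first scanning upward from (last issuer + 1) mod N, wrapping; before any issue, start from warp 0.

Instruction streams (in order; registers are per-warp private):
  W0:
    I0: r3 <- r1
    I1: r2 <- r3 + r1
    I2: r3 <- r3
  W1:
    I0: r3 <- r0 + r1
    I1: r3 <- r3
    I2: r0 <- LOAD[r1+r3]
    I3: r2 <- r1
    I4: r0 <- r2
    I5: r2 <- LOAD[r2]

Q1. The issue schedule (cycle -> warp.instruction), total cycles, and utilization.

cycle 0: W0.I0
cycle 1: W1.I0
cycle 2: W0.I1
cycle 3: W1.I1
cycle 4: W0.I2
cycle 5: W1.I2
cycle 6: W1.I3
cycle 7: idle
cycle 8: idle
cycle 9: idle
cycle 10: idle
cycle 11: idle
cycle 12: idle
cycle 13: W1.I4
cycle 14: W1.I5

Answer: 15 cycles, utilization 3/5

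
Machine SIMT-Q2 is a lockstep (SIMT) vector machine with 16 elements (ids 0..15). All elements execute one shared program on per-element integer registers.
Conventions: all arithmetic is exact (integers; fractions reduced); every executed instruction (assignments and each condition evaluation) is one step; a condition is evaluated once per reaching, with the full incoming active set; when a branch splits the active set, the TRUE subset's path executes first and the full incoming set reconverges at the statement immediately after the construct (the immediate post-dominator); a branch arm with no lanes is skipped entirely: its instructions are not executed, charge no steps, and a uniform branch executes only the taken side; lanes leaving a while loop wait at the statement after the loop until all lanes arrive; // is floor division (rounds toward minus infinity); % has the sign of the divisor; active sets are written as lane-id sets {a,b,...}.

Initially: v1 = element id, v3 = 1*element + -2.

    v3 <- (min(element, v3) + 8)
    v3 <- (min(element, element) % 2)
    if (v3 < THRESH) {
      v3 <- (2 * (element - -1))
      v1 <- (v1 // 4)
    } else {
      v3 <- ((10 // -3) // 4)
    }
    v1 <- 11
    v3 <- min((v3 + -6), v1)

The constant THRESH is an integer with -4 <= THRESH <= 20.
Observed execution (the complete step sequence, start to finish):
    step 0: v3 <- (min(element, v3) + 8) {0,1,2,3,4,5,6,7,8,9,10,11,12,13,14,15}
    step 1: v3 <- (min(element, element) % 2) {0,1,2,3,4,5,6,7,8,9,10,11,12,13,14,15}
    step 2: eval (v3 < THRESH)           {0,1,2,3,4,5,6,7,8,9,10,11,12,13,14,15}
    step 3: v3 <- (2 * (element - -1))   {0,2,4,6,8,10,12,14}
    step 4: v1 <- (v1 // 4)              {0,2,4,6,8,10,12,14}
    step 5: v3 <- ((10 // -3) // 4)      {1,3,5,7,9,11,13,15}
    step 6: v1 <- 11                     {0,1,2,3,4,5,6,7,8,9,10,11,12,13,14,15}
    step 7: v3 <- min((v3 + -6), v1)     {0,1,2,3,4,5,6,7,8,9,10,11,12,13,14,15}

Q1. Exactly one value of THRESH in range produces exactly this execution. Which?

Answer: THRESH = 1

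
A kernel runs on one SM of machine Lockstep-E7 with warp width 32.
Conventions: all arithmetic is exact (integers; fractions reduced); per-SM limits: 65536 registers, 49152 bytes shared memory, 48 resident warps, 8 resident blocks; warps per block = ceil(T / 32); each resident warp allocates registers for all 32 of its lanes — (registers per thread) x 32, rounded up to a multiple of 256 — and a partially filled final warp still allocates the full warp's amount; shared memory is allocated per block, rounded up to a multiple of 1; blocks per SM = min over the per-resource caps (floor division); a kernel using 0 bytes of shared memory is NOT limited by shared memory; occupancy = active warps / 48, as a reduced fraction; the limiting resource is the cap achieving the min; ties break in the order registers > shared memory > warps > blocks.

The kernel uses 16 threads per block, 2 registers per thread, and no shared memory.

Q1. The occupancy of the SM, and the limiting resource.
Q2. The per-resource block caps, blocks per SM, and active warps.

Answer: occupancy 1/6, limited by blocks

registers: 256 blocks
shared memory: no limit (kernel uses none)
warps: 48 blocks
blocks: 8 blocks

Answer: 8 blocks, 8 active warps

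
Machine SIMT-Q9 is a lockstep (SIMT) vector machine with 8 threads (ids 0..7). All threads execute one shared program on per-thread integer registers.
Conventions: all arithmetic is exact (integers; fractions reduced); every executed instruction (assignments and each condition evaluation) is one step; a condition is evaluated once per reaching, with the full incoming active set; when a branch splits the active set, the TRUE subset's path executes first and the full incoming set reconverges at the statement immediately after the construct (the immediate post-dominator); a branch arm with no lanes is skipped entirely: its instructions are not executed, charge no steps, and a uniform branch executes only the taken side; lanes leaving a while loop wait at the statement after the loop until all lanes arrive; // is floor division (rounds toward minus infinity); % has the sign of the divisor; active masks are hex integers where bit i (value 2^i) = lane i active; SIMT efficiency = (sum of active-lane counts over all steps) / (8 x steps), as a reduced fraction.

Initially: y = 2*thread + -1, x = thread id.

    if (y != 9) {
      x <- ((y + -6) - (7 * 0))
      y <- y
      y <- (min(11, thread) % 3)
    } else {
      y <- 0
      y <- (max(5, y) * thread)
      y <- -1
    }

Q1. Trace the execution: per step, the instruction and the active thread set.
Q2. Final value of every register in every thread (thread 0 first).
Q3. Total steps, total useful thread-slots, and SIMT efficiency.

step 0: eval (y != 9)                0xff
step 1: x <- ((y + -6) - (7 * 0))    0xdf
step 2: y <- y                       0xdf
step 3: y <- (min(11, thread) % 3)   0xdf
step 4: y <- 0                       0x20
step 5: y <- (max(5, y) * thread)    0x20
step 6: y <- -1                      0x20

Answer: 7 steps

y: 0,1,2,0,1,-1,0,1
x: -7,-5,-3,-1,1,5,5,7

steps = 7; useful = 32; efficiency = 32/56 = 4/7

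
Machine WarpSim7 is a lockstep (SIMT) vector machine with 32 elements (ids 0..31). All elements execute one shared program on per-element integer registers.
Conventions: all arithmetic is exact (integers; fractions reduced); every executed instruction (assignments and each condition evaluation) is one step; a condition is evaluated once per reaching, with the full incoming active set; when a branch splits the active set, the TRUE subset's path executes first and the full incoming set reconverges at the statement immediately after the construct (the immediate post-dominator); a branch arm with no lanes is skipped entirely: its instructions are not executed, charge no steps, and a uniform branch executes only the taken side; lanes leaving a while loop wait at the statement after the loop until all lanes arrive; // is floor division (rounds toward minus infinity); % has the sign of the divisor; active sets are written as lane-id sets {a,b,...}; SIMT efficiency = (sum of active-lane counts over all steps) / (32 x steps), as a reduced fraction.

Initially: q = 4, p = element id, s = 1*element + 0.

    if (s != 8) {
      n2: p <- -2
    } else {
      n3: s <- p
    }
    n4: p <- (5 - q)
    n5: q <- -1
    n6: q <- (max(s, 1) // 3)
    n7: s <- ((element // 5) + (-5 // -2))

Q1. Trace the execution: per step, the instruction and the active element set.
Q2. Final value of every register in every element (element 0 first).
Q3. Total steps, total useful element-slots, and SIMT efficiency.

step 0: eval (s != 8)                {0,1,2,3,4,5,6,7,8,9,10,11,12,13,14,15,16,17,18,19,20,21,22,23,24,25,26,27,28,29,30,31}
step 1: p <- -2                      {0,1,2,3,4,5,6,7,9,10,11,12,13,14,15,16,17,18,19,20,21,22,23,24,25,26,27,28,29,30,31}
step 2: s <- p                       {8}
step 3: p <- (5 - q)                 {0,1,2,3,4,5,6,7,8,9,10,11,12,13,14,15,16,17,18,19,20,21,22,23,24,25,26,27,28,29,30,31}
step 4: q <- -1                      {0,1,2,3,4,5,6,7,8,9,10,11,12,13,14,15,16,17,18,19,20,21,22,23,24,25,26,27,28,29,30,31}
step 5: q <- (max(s, 1) // 3)        {0,1,2,3,4,5,6,7,8,9,10,11,12,13,14,15,16,17,18,19,20,21,22,23,24,25,26,27,28,29,30,31}
step 6: s <- ((element // 5) + (-5 // -2)) {0,1,2,3,4,5,6,7,8,9,10,11,12,13,14,15,16,17,18,19,20,21,22,23,24,25,26,27,28,29,30,31}

Answer: 7 steps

q: 0,0,0,1,1,1,2,2,2,3,3,3,4,4,4,5,5,5,6,6,6,7,7,7,8,8,8,9,9,9,10,10
p: 1,1,1,1,1,1,1,1,1,1,1,1,1,1,1,1,1,1,1,1,1,1,1,1,1,1,1,1,1,1,1,1
s: 2,2,2,2,2,3,3,3,3,3,4,4,4,4,4,5,5,5,5,5,6,6,6,6,6,7,7,7,7,7,8,8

steps = 7; useful = 192; efficiency = 192/224 = 6/7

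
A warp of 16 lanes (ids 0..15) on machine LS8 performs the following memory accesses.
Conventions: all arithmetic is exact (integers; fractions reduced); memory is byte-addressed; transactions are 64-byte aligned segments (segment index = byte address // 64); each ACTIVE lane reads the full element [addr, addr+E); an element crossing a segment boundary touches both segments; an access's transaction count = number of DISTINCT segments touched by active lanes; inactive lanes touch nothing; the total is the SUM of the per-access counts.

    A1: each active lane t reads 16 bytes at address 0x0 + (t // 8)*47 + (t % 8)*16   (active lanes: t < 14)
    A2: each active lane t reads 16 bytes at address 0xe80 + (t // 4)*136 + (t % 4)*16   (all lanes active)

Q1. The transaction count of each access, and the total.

A1: 3 transactions
A2: 7 transactions

Answer: 3,7; total 10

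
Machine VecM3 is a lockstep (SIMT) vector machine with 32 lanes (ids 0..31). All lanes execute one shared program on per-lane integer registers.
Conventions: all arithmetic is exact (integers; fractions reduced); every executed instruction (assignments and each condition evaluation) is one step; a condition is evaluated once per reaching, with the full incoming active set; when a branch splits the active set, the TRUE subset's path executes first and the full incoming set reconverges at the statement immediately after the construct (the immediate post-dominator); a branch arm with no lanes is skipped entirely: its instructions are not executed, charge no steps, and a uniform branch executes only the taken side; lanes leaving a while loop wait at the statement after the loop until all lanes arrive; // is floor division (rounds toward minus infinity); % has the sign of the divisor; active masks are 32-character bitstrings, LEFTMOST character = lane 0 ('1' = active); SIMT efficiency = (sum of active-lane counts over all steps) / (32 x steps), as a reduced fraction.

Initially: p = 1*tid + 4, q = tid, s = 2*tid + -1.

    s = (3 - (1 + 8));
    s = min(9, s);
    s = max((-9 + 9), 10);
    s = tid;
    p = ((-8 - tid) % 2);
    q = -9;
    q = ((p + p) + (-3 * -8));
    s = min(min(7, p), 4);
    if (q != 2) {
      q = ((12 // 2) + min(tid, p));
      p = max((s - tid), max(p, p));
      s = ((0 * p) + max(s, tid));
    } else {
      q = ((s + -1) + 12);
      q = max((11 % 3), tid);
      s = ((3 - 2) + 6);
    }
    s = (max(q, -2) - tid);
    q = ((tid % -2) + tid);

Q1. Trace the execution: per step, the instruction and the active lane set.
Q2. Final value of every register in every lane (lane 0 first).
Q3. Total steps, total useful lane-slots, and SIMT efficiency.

step 0: s <- (3 - (1 + 8))           11111111111111111111111111111111
step 1: s <- min(9, s)               11111111111111111111111111111111
step 2: s <- max((-9 + 9), 10)       11111111111111111111111111111111
step 3: s <- tid                     11111111111111111111111111111111
step 4: p <- ((-8 - tid) % 2)        11111111111111111111111111111111
step 5: q <- -9                      11111111111111111111111111111111
step 6: q <- ((p + p) + (-3 * -8))   11111111111111111111111111111111
step 7: s <- min(min(7, p), 4)       11111111111111111111111111111111
step 8: eval (q != 2)                11111111111111111111111111111111
step 9: q <- ((12 // 2) + min(tid, p)) 11111111111111111111111111111111
step 10: p <- max((s - tid), max(p, p)) 11111111111111111111111111111111
step 11: s <- ((0 * p) + max(s, tid)) 11111111111111111111111111111111
step 12: s <- (max(q, -2) - tid)      11111111111111111111111111111111
step 13: q <- ((tid % -2) + tid)      11111111111111111111111111111111

Answer: 14 steps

p: 0,1,0,1,0,1,0,1,0,1,0,1,0,1,0,1,0,1,0,1,0,1,0,1,0,1,0,1,0,1,0,1
q: 0,0,2,2,4,4,6,6,8,8,10,10,12,12,14,14,16,16,18,18,20,20,22,22,24,24,26,26,28,28,30,30
s: 6,6,4,4,2,2,0,0,-2,-2,-4,-4,-6,-6,-8,-8,-10,-10,-12,-12,-14,-14,-16,-16,-18,-18,-20,-20,-22,-22,-24,-24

steps = 14; useful = 448; efficiency = 448/448 = 1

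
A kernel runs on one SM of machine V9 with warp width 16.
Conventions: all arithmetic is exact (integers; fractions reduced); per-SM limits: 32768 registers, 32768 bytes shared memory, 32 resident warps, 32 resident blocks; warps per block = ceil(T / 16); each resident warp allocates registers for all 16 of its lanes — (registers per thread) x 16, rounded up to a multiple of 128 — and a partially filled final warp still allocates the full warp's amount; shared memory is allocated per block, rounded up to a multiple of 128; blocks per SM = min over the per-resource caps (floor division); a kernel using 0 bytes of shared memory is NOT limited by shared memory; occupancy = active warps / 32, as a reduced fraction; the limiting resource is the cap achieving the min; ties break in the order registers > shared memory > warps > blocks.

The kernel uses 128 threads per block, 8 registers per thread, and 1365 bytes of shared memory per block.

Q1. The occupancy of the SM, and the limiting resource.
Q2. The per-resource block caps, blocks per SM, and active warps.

Answer: occupancy 1, limited by warps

registers: 32 blocks
shared memory: 23 blocks
warps: 4 blocks
blocks: 32 blocks

Answer: 4 blocks, 32 active warps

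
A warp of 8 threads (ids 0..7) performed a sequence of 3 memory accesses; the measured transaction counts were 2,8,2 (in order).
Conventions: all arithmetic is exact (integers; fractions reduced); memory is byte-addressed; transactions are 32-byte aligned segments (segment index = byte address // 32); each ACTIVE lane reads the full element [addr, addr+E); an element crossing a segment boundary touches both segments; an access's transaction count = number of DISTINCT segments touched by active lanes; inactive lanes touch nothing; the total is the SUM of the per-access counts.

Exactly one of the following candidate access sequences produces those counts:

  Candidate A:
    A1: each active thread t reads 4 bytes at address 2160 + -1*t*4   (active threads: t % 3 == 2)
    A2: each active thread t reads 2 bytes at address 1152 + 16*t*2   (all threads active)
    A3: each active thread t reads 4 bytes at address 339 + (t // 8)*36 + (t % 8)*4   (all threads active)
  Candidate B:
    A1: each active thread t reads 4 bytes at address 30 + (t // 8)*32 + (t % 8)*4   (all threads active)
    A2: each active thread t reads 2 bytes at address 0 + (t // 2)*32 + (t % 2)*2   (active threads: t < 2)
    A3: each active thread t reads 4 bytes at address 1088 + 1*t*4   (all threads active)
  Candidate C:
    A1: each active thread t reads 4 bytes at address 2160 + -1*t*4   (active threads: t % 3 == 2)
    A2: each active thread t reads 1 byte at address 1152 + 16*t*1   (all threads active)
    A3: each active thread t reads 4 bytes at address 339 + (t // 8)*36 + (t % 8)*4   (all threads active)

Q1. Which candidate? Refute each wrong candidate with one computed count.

B: A2 gives 1 transaction, not 8
C: A2 gives 4 transactions, not 8
A: all counts match (2,8,2)

Answer: A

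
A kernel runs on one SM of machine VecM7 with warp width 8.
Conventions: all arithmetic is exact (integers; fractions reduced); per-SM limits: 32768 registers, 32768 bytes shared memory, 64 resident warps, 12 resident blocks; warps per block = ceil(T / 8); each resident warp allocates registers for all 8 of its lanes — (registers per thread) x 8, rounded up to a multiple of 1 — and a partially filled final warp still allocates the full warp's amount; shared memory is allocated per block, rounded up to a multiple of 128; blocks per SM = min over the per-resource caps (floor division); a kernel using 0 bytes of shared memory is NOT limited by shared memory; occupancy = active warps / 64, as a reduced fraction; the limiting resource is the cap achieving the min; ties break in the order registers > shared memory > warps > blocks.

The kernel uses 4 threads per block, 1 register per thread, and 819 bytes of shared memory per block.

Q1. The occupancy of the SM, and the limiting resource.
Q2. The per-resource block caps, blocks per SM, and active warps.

Answer: occupancy 3/16, limited by blocks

registers: 4096 blocks
shared memory: 36 blocks
warps: 64 blocks
blocks: 12 blocks

Answer: 12 blocks, 12 active warps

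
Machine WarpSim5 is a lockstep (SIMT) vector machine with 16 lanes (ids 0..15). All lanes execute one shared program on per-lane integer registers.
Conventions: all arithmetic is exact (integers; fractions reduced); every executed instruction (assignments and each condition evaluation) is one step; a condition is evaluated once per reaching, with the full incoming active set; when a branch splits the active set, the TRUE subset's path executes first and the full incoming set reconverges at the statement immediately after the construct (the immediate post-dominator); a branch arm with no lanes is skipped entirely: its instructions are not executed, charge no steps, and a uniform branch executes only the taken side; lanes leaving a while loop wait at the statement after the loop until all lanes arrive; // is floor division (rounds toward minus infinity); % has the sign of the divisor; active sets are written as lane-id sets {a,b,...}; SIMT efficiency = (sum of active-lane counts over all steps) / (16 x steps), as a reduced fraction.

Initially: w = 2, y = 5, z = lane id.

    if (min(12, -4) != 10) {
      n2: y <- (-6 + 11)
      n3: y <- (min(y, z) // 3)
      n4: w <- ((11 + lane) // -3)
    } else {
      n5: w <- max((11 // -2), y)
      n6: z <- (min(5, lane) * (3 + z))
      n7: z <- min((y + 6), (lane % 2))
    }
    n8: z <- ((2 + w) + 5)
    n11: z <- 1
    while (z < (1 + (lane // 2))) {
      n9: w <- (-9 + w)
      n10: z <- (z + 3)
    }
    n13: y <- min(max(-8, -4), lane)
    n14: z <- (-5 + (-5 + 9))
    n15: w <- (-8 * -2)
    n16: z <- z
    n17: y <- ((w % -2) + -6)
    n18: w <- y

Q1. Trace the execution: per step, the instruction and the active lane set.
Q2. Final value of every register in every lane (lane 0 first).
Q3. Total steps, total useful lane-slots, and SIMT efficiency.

step 0: eval (min(12, -4) != 10)     {0,1,2,3,4,5,6,7,8,9,10,11,12,13,14,15}
step 1: y <- (-6 + 11)               {0,1,2,3,4,5,6,7,8,9,10,11,12,13,14,15}
step 2: y <- (min(y, z) // 3)        {0,1,2,3,4,5,6,7,8,9,10,11,12,13,14,15}
step 3: w <- ((11 + lane) // -3)     {0,1,2,3,4,5,6,7,8,9,10,11,12,13,14,15}
step 4: z <- ((2 + w) + 5)           {0,1,2,3,4,5,6,7,8,9,10,11,12,13,14,15}
step 5: z <- 1                       {0,1,2,3,4,5,6,7,8,9,10,11,12,13,14,15}
step 6: eval (z < (1 + (lane // 2))) {0,1,2,3,4,5,6,7,8,9,10,11,12,13,14,15}
step 7: w <- (-9 + w)                {2,3,4,5,6,7,8,9,10,11,12,13,14,15}
step 8: z <- (z + 3)                 {2,3,4,5,6,7,8,9,10,11,12,13,14,15}
step 9: eval (z < (1 + (lane // 2))) {2,3,4,5,6,7,8,9,10,11,12,13,14,15}
step 10: w <- (-9 + w)                {8,9,10,11,12,13,14,15}
step 11: z <- (z + 3)                 {8,9,10,11,12,13,14,15}
step 12: eval (z < (1 + (lane // 2))) {8,9,10,11,12,13,14,15}
step 13: w <- (-9 + w)                {14,15}
step 14: z <- (z + 3)                 {14,15}
step 15: eval (z < (1 + (lane // 2))) {14,15}
step 16: y <- min(max(-8, -4), lane)  {0,1,2,3,4,5,6,7,8,9,10,11,12,13,14,15}
step 17: z <- (-5 + (-5 + 9))         {0,1,2,3,4,5,6,7,8,9,10,11,12,13,14,15}
step 18: w <- (-8 * -2)               {0,1,2,3,4,5,6,7,8,9,10,11,12,13,14,15}
step 19: z <- z                       {0,1,2,3,4,5,6,7,8,9,10,11,12,13,14,15}
step 20: y <- ((w % -2) + -6)         {0,1,2,3,4,5,6,7,8,9,10,11,12,13,14,15}
step 21: w <- y                       {0,1,2,3,4,5,6,7,8,9,10,11,12,13,14,15}

Answer: 22 steps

w: -6,-6,-6,-6,-6,-6,-6,-6,-6,-6,-6,-6,-6,-6,-6,-6
y: -6,-6,-6,-6,-6,-6,-6,-6,-6,-6,-6,-6,-6,-6,-6,-6
z: -1,-1,-1,-1,-1,-1,-1,-1,-1,-1,-1,-1,-1,-1,-1,-1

steps = 22; useful = 280; efficiency = 280/352 = 35/44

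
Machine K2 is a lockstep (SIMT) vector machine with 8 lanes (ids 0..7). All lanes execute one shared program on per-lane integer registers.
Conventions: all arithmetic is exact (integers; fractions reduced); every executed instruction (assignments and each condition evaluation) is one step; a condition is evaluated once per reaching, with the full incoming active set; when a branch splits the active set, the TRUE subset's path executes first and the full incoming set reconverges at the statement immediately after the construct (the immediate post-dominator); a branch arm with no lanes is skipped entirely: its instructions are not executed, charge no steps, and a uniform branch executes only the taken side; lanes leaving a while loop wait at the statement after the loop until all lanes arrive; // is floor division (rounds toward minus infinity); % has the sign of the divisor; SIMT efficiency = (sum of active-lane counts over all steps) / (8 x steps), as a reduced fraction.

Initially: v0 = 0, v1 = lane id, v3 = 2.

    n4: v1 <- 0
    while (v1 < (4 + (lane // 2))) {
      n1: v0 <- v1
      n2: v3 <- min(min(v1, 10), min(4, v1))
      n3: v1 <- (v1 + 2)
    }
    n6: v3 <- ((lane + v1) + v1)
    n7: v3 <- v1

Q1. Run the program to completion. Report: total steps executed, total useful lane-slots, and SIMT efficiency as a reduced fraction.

Answer: 20 steps, 128 useful, 4/5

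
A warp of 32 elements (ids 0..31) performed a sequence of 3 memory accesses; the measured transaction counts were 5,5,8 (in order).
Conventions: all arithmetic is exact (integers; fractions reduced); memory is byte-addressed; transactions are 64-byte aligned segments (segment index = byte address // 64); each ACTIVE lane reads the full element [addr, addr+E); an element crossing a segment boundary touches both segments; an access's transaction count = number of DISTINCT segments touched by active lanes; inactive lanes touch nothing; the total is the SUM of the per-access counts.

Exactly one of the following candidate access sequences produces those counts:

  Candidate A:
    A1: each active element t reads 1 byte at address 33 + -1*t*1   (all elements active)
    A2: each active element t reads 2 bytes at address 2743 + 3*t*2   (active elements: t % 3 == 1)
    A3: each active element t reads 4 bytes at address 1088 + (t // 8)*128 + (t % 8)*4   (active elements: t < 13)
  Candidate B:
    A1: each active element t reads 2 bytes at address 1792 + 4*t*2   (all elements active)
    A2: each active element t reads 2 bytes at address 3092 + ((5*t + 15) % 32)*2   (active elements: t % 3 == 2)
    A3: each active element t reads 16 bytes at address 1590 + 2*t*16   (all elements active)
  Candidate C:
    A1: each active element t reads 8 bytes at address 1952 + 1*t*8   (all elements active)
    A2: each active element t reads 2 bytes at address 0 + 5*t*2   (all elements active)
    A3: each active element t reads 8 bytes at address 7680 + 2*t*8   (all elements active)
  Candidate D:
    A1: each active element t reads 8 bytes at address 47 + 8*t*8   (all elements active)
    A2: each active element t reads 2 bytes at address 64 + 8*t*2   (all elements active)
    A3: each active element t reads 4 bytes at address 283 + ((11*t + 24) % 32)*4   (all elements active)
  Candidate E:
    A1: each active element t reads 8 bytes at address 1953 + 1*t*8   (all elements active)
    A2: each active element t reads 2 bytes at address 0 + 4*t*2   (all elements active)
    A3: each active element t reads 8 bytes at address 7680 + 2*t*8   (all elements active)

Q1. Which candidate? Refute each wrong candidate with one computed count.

A: A1 gives 1 transaction, not 5
B: A1 gives 4 transactions, not 5
D: A1 gives 32 transactions, not 5
E: A2 gives 4 transactions, not 5
C: all counts match (5,5,8)

Answer: C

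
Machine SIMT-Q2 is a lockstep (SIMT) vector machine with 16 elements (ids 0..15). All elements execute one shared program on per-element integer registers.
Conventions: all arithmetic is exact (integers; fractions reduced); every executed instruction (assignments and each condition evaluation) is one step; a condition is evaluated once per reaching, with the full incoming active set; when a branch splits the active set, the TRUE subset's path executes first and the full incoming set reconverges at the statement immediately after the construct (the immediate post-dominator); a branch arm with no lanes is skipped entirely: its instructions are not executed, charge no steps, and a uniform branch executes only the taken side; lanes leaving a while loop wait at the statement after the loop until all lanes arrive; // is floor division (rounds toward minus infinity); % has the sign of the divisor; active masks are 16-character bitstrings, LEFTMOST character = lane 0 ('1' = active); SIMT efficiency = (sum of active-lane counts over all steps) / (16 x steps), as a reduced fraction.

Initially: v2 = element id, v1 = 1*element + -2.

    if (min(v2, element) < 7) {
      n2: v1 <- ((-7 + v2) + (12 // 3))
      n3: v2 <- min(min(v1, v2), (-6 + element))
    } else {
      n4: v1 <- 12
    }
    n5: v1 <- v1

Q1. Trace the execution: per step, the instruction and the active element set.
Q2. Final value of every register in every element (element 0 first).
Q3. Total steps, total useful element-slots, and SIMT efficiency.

step 0: eval (min(v2, element) < 7)  1111111111111111
step 1: v1 <- ((-7 + v2) + (12 // 3)) 1111111000000000
step 2: v2 <- min(min(v1, v2), (-6 + element)) 1111111000000000
step 3: v1 <- 12                     0000000111111111
step 4: v1 <- v1                     1111111111111111

Answer: 5 steps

v2: -6,-5,-4,-3,-2,-1,0,7,8,9,10,11,12,13,14,15
v1: -3,-2,-1,0,1,2,3,12,12,12,12,12,12,12,12,12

steps = 5; useful = 55; efficiency = 55/80 = 11/16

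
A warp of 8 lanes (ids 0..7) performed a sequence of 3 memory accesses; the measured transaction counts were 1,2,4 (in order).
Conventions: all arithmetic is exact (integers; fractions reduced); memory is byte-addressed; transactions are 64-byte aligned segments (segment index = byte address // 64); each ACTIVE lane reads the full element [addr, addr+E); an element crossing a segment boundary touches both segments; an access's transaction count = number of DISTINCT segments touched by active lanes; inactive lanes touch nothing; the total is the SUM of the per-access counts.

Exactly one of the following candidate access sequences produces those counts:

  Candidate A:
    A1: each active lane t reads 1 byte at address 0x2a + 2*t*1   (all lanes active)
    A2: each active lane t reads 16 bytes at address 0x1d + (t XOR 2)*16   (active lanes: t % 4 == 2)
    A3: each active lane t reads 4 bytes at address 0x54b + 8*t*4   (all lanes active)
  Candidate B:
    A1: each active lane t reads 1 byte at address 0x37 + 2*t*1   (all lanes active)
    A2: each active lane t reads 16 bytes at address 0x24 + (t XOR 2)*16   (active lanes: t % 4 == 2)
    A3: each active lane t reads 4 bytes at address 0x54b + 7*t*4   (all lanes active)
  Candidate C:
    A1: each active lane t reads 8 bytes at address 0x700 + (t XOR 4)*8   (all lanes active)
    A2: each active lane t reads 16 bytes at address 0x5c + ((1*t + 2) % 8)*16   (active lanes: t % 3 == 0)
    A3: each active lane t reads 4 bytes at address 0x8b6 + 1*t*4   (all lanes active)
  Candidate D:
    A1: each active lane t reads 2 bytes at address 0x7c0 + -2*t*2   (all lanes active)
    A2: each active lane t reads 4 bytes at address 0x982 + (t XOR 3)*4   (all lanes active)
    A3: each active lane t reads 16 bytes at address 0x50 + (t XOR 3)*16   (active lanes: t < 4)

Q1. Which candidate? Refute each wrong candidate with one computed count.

B: A1 gives 2 transactions, not 1
C: A3 gives 2 transactions, not 4
D: A1 gives 2 transactions, not 1
A: all counts match (1,2,4)

Answer: A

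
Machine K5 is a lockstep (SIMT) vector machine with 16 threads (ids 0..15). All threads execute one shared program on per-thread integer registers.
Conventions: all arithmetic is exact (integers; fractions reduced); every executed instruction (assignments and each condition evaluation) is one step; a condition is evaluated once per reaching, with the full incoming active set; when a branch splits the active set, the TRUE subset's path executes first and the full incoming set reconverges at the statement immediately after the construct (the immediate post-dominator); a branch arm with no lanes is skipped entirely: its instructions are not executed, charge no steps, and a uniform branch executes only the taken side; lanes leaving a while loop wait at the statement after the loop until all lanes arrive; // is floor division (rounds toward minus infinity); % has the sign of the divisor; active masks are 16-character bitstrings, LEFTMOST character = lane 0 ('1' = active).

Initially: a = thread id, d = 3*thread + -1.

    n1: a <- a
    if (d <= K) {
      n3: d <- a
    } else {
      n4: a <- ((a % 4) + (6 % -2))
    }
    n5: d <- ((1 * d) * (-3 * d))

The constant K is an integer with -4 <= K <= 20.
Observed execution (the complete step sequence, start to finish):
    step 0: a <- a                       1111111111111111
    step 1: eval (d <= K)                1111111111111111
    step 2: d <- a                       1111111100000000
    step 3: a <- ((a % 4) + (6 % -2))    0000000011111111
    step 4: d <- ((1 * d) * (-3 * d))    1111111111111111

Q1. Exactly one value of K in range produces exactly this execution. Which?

Answer: K = 20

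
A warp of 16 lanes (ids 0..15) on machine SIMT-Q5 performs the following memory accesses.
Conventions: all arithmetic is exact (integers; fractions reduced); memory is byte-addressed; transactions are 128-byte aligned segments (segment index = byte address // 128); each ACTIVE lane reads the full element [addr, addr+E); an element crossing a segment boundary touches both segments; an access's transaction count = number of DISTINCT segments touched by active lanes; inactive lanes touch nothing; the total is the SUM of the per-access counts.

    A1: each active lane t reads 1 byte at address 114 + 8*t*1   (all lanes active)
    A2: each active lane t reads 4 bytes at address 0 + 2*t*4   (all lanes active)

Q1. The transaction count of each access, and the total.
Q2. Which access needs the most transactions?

A1: 2 transactions
A2: 1 transaction

Answer: 2,1; total 3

Answer: A1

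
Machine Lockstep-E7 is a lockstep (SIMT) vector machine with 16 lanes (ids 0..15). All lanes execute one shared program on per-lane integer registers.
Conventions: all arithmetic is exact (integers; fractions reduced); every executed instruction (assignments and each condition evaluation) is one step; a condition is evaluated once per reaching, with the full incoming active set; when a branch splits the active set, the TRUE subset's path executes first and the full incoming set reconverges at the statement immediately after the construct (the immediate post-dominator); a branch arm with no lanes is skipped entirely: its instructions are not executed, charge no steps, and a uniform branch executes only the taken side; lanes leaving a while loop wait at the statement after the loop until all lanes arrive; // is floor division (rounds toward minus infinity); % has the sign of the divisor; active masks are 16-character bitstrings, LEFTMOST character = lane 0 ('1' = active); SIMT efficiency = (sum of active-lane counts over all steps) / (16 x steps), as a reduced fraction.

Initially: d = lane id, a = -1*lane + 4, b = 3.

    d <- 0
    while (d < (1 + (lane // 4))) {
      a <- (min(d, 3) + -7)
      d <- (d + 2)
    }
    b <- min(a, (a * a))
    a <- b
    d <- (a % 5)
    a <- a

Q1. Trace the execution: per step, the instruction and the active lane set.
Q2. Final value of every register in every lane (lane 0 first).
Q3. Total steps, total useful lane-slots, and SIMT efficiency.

step 0: d <- 0                       1111111111111111
step 1: eval (d < (1 + (lane // 4))) 1111111111111111
step 2: a <- (min(d, 3) + -7)        1111111111111111
step 3: d <- (d + 2)                 1111111111111111
step 4: eval (d < (1 + (lane // 4))) 1111111111111111
step 5: a <- (min(d, 3) + -7)        0000000011111111
step 6: d <- (d + 2)                 0000000011111111
step 7: eval (d < (1 + (lane // 4))) 0000000011111111
step 8: b <- min(a, (a * a))         1111111111111111
step 9: a <- b                       1111111111111111
step 10: d <- (a % 5)                 1111111111111111
step 11: a <- a                       1111111111111111

Answer: 12 steps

d: 3,3,3,3,3,3,3,3,0,0,0,0,0,0,0,0
a: -7,-7,-7,-7,-7,-7,-7,-7,-5,-5,-5,-5,-5,-5,-5,-5
b: -7,-7,-7,-7,-7,-7,-7,-7,-5,-5,-5,-5,-5,-5,-5,-5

steps = 12; useful = 168; efficiency = 168/192 = 7/8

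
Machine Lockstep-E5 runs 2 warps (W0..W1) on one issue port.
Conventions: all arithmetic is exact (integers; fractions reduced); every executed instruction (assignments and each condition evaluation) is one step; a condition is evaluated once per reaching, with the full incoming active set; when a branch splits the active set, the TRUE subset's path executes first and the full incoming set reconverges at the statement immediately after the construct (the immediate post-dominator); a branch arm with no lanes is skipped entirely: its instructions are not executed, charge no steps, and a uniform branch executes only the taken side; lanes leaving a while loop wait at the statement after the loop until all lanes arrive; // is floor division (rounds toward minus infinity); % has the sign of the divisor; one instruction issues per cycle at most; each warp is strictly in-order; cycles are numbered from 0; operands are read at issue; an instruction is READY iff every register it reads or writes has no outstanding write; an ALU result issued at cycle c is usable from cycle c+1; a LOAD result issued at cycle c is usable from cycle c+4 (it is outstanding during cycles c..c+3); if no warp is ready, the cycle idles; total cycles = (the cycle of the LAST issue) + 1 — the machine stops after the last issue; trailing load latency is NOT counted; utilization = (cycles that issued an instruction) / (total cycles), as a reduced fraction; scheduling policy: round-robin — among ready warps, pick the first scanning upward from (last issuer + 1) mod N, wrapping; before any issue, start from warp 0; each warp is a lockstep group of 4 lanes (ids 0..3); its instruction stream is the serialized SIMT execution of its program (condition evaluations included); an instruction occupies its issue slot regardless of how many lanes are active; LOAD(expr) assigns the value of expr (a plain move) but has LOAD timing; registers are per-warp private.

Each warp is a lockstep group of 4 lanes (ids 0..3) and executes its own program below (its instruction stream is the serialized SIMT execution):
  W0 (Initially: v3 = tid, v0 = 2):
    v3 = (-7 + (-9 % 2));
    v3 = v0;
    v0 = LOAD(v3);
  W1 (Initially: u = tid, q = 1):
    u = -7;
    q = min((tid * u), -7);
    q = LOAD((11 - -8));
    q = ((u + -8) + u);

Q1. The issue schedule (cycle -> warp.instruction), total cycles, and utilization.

cycle 0: W0.I0
cycle 1: W1.I0
cycle 2: W0.I1
cycle 3: W1.I1
cycle 4: W0.I2
cycle 5: W1.I2
cycle 6: idle
cycle 7: idle
cycle 8: idle
cycle 9: W1.I3

Answer: 10 cycles, utilization 7/10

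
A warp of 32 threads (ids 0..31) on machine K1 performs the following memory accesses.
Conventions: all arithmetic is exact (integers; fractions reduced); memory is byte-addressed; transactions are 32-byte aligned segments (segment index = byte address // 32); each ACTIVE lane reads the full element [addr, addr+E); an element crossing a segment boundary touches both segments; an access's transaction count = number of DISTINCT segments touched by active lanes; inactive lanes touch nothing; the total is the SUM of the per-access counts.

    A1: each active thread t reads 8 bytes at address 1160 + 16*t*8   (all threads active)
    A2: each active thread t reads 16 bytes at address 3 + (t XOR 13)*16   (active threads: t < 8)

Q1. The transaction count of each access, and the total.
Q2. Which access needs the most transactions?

A1: 32 transactions
A2: 5 transactions

Answer: 32,5; total 37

Answer: A1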